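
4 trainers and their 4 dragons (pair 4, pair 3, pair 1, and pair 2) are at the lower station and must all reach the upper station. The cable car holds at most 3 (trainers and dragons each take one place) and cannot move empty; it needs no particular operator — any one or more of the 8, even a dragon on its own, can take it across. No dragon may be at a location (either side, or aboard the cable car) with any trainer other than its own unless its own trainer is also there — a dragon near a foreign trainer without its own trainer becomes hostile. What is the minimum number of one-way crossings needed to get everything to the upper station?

9

Counting alone: each trip to the upper station takes at most 3 across and each return brings at least 1 back, so after t trips out (and t−1 returns) at most 3t − (t−1) of the 8 are across; that first reaches 8 at t = 4, so at least 7 crossings are needed.
The safety rule pushes this higher. Following every safe sequence of crossings, the most of the 8 that can be at the upper station as the cable car arrives there on crossing 7 is 7 — never all 8.
So no plan with fewer than 9 crossings exists, and this one achieves 9:
1. dragon 4 and trainer 4 cross → the upper station.
2. trainer 4 crosses ← the lower station.
3. dragon 3, trainer 3, and trainer 4 cross → the upper station.
4. dragon 4 and trainer 4 cross ← the lower station.
5. trainer 1, trainer 2, and trainer 4 cross → the upper station.
6. dragon 3 crosses ← the lower station.
7. dragon 3 and dragon 4 cross → the upper station.
8. dragon 4 crosses ← the lower station.
9. dragon 1, dragon 2, and dragon 4 cross → the upper station.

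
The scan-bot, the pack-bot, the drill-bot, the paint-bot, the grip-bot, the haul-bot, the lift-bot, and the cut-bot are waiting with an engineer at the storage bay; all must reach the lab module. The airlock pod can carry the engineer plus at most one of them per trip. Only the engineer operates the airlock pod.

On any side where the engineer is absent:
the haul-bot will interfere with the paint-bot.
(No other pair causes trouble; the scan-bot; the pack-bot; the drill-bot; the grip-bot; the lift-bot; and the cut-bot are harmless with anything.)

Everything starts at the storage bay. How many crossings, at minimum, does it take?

15

Counting alone: the engineer can take at most 1 across per trip to the lab module, so moving all 8 needs at least 8 loaded trips out, with a return between consecutive ones — at least 15 crossings.
The plan below uses exactly 15 crossings, so it is optimal:
1. Engineer goes to the lab module with the paint-bot.  [the storage bay: the cut-bot, the drill-bot, the grip-bot, the haul-bot, the lift-bot, the pack-bot, the scan-bot | the lab module: the paint-bot]
2. Engineer goes back to the storage bay alone.  [the storage bay: the cut-bot, the drill-bot, the grip-bot, the haul-bot, the lift-bot, the pack-bot, the scan-bot | the lab module: the paint-bot]
3. Engineer goes to the lab module with the scan-bot.  [the storage bay: the cut-bot, the drill-bot, the grip-bot, the haul-bot, the lift-bot, the pack-bot | the lab module: the paint-bot, the scan-bot]
4. Engineer goes back to the storage bay alone.  [the storage bay: the cut-bot, the drill-bot, the grip-bot, the haul-bot, the lift-bot, the pack-bot | the lab module: the paint-bot, the scan-bot]
5. Engineer goes to the lab module with the pack-bot.  [the storage bay: the cut-bot, the drill-bot, the grip-bot, the haul-bot, the lift-bot | the lab module: the pack-bot, the paint-bot, the scan-bot]
6. Engineer goes back to the storage bay alone.  [the storage bay: the cut-bot, the drill-bot, the grip-bot, the haul-bot, the lift-bot | the lab module: the pack-bot, the paint-bot, the scan-bot]
7. Engineer goes to the lab module with the drill-bot.  [the storage bay: the cut-bot, the grip-bot, the haul-bot, the lift-bot | the lab module: the drill-bot, the pack-bot, the paint-bot, the scan-bot]
8. Engineer goes back to the storage bay alone.  [the storage bay: the cut-bot, the grip-bot, the haul-bot, the lift-bot | the lab module: the drill-bot, the pack-bot, the paint-bot, the scan-bot]
9. Engineer goes to the lab module with the grip-bot.  [the storage bay: the cut-bot, the haul-bot, the lift-bot | the lab module: the drill-bot, the grip-bot, the pack-bot, the paint-bot, the scan-bot]
10. Engineer goes back to the storage bay alone.  [the storage bay: the cut-bot, the haul-bot, the lift-bot | the lab module: the drill-bot, the grip-bot, the pack-bot, the paint-bot, the scan-bot]
11. Engineer goes to the lab module with the lift-bot.  [the storage bay: the cut-bot, the haul-bot | the lab module: the drill-bot, the grip-bot, the lift-bot, the pack-bot, the paint-bot, the scan-bot]
12. Engineer goes back to the storage bay alone.  [the storage bay: the cut-bot, the haul-bot | the lab module: the drill-bot, the grip-bot, the lift-bot, the pack-bot, the paint-bot, the scan-bot]
13. Engineer goes to the lab module with the cut-bot.  [the storage bay: the haul-bot | the lab module: the cut-bot, the drill-bot, the grip-bot, the lift-bot, the pack-bot, the paint-bot, the scan-bot]
14. Engineer goes back to the storage bay alone.  [the storage bay: the haul-bot | the lab module: the cut-bot, the drill-bot, the grip-bot, the lift-bot, the pack-bot, the paint-bot, the scan-bot]
15. Engineer goes to the lab module with the haul-bot.  [the storage bay: — | the lab module: the cut-bot, the drill-bot, the grip-bot, the haul-bot, the lift-bot, the pack-bot, the paint-bot, the scan-bot]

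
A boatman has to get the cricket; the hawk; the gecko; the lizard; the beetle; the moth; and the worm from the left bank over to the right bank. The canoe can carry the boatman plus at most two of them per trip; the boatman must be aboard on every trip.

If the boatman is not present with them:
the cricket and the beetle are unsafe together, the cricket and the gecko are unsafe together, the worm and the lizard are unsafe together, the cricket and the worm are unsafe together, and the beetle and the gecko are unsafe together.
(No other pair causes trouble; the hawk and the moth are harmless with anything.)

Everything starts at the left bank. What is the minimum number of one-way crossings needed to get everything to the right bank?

Whatever the first load, the items left behind include a forbidden pair without the boatman. No opening move is safe, so no plan exists.

impossible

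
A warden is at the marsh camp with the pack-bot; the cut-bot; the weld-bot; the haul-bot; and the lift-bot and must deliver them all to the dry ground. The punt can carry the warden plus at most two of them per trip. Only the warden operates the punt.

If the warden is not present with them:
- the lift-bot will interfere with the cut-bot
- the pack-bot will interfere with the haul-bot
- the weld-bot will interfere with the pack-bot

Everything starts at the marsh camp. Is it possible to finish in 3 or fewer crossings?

No

Counting alone: the warden can take at most 2 across per trip to the dry ground, so moving all 5 needs at least 3 loaded trips out, with a return between consecutive ones — at least 5 crossings.
Since 3 < 5, 3 crossings cannot be enough. (The shortest complete plan in fact takes 5:)
1. Warden goes to the dry ground with the cut-bot and the pack-bot.
2. Warden goes back to the marsh camp alone.
3. Warden goes to the dry ground with the haul-bot and the weld-bot.
4. Warden goes back to the marsh camp with the pack-bot.
5. Warden goes to the dry ground with the lift-bot and the pack-bot.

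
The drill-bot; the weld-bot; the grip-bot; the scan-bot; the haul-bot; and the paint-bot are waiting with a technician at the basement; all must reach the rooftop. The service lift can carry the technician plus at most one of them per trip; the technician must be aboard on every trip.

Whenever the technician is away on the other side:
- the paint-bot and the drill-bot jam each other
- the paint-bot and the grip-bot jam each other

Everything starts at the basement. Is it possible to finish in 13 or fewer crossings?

Yes

Yes — this plan uses 13 crossings (≤ 13):
1. Technician goes to the rooftop with the paint-bot.
2. Technician goes back to the basement alone.
3. Technician goes to the rooftop with the drill-bot.
4. Technician goes back to the basement with the paint-bot.
5. Technician goes to the rooftop with the grip-bot.
6. Technician goes back to the basement alone.
7. Technician goes to the rooftop with the weld-bot.
8. Technician goes back to the basement alone.
9. Technician goes to the rooftop with the scan-bot.
10. Technician goes back to the basement alone.
11. Technician goes to the rooftop with the haul-bot.
12. Technician goes back to the basement alone.
13. Technician goes to the rooftop with the paint-bot.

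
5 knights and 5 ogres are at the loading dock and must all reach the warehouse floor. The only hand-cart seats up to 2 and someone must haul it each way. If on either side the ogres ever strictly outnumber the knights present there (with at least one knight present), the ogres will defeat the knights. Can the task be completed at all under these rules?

Following every safe sequence of crossings from the start, the most of the 10 that can be at the warehouse floor as the hand-cart arrives there on crossings 1, 3, 5, 7 is 2, 3, 4, 5 respectively; the best ever achieved is 5 of 10.
From crossing 9 on, no configuration arises that was not already reachable earlier: only 13 distinct safe configurations (who is on which side, and where the hand-cart is) can ever be reached, none of them has everyone across, and every continuation just revisits them. They are: 0 knights + 0 ogres across (hand-cart back at the start); 0 knights + 1 ogre across (hand-cart there); 0 knights + 1 ogre across (hand-cart back at the start); 0 knights + 2 ogres across (hand-cart there); 0 knights + 2 ogres across (hand-cart back at the start); 0 knights + 3 ogres across (hand-cart there); 0 knights + 3 ogres across (hand-cart back at the start); 0 knights + 4 ogres across (hand-cart there); 0 knights + 4 ogres across (hand-cart back at the start); 0 knights + 5 ogres across (hand-cart there); 1 knight + 1 ogre across (hand-cart there); 1 knight + 1 ogre across (hand-cart back at the start); 2 knights + 2 ogres across (hand-cart there). So no valid plan exists.

No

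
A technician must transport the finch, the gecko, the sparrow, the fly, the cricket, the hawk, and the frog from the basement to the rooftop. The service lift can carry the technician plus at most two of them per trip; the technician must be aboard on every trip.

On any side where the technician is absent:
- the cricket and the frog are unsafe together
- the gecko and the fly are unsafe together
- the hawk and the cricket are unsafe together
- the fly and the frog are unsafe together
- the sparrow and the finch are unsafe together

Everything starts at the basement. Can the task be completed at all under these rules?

Whatever the first load, the items left behind include a forbidden pair without the technician. No opening move is safe, so no plan exists.

No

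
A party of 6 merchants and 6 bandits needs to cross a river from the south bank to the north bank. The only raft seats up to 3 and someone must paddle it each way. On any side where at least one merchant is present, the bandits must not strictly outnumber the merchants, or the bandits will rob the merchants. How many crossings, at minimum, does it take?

impossible

Following every safe sequence of crossings from the start, the most of the 12 that can be at the north bank as the raft arrives there on crossings 1, 3, 5 is 3, 5, 6 respectively; the best ever achieved is 6 of 12.
From crossing 7 on, no configuration arises that was not already reachable earlier: only 17 distinct safe configurations (who is on which side, and where the raft is) can ever be reached, none of them has everyone across, and every continuation just revisits them. They are: 0 merchants + 0 bandits across (raft back at the start); 0 merchants + 1 bandit across (raft there); 0 merchants + 1 bandit across (raft back at the start); 0 merchants + 2 bandits across (raft there); 0 merchants + 2 bandits across (raft back at the start); 0 merchants + 3 bandits across (raft there); 0 merchants + 3 bandits across (raft back at the start); 0 merchants + 4 bandits across (raft there); 0 merchants + 4 bandits across (raft back at the start); 0 merchants + 5 bandits across (raft there); 0 merchants + 5 bandits across (raft back at the start); 0 merchants + 6 bandits across (raft there); 1 merchant + 1 bandit across (raft there); 1 merchant + 1 bandit across (raft back at the start); 2 merchants + 2 bandits across (raft there); 2 merchants + 2 bandits across (raft back at the start); 3 merchants + 3 bandits across (raft there). So no valid plan exists.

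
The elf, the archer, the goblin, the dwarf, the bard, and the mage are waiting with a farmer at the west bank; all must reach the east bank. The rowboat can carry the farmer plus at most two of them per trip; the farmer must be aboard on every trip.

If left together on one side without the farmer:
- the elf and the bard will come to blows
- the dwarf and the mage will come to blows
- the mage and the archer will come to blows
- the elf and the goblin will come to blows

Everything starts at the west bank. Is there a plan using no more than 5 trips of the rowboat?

Counting alone: the farmer can take at most 2 across per trip to the east bank, so moving all 6 needs at least 3 loaded trips out, with a return between consecutive ones — at least 5 crossings.
The safety rule pushes this higher. Following every safe sequence of crossings, the most of the 6 that can be at the east bank as the rowboat arrives there on crossing 5 is 5 — never all 6.
So the move cannot be finished within 5 crossings. (The shortest complete plan takes 7:)
1. Farmer goes to the east bank with the elf and the mage.
2. Farmer goes back to the west bank alone.
3. Farmer goes to the east bank with the archer and the goblin.
4. Farmer goes back to the west bank with the elf and the mage.
5. Farmer goes to the east bank with the bard and the dwarf.
6. Farmer goes back to the west bank alone.
7. Farmer goes to the east bank with the elf and the mage.

No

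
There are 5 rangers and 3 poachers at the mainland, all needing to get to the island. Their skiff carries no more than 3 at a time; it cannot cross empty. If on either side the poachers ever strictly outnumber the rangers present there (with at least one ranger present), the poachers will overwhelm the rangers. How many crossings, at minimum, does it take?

7

Counting alone: each trip to the island takes at most 3 across and each return brings at least 1 back, so after t trips out (and t−1 returns) at most 3t − (t−1) of the 8 are across; that first reaches 8 at t = 4, so at least 7 crossings are needed.
The plan below uses exactly 7 crossings, so it is optimal:
1. 2 poachers → the island.  (the mainland: 5R 1P; the island: 0R 2P)
2. 1 poacher ← the mainland.  (the mainland: 5R 2P; the island: 0R 1P)
3. 2 rangers and 1 poacher → the island.  (the mainland: 3R 1P; the island: 2R 2P)
4. 1 poacher ← the mainland.  (the mainland: 3R 2P; the island: 2R 1P)
5. 1 ranger and 2 poachers → the island.  (the mainland: 2R 0P; the island: 3R 3P)
6. 1 poacher ← the mainland.  (the mainland: 2R 1P; the island: 3R 2P)
7. 2 rangers and 1 poacher → the island.  (the mainland: 0R 0P; the island: 5R 3P)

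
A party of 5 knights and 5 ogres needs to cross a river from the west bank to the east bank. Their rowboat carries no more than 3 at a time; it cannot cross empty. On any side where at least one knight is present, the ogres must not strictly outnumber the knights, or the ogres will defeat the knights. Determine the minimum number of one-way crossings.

11

Counting alone: each trip to the east bank takes at most 3 across and each return brings at least 1 back, so after t trips out (and t−1 returns) at most 3t − (t−1) of the 10 are across; that first reaches 10 at t = 5, so at least 9 crossings are needed.
The safety rule pushes this higher. Following every safe sequence of crossings, the most of the 10 that can be at the east bank as the rowboat arrives there on crossing 9 is 9 — never all 10.
So no plan with fewer than 11 crossings exists, and this one achieves 11:
1. 2 ogres → the east bank.  (the west bank: 5K 3O; the east bank: 0K 2O)
2. 1 ogre ← the west bank.  (the west bank: 5K 4O; the east bank: 0K 1O)
3. 3 ogres → the east bank.  (the west bank: 5K 1O; the east bank: 0K 4O)
4. 1 ogre ← the west bank.  (the west bank: 5K 2O; the east bank: 0K 3O)
5. 3 knights → the east bank.  (the west bank: 2K 2O; the east bank: 3K 3O)
6. 1 knight and 1 ogre ← the west bank.  (the west bank: 3K 3O; the east bank: 2K 2O)
7. 3 knights → the east bank.  (the west bank: 0K 3O; the east bank: 5K 2O)
8. 1 ogre ← the west bank.  (the west bank: 0K 4O; the east bank: 5K 1O)
9. 2 ogres → the east bank.  (the west bank: 0K 2O; the east bank: 5K 3O)
10. 1 ogre ← the west bank.  (the west bank: 0K 3O; the east bank: 5K 2O)
11. 3 ogres → the east bank.  (the west bank: 0K 0O; the east bank: 5K 5O)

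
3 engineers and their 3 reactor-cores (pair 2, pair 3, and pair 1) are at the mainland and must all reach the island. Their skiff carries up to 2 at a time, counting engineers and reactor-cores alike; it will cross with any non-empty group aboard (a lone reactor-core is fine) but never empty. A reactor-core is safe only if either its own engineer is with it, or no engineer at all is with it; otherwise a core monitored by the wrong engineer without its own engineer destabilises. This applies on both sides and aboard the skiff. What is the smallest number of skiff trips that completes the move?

Counting alone: each trip to the island takes at most 2 across and each return brings at least 1 back, so after t trips out (and t−1 returns) at most 2t − (t−1) of the 6 are across; that first reaches 6 at t = 5, so at least 9 crossings are needed.
The safety rule pushes this higher. Following every safe sequence of crossings, the most of the 6 that can be at the island as the skiff arrives there on crossing 9 is 5 — never all 6.
So no plan with fewer than 11 crossings exists, and this one achieves 11:
1. engineer 2 and reactor-core 2 cross → the island.
2. engineer 2 crosses ← the mainland.
3. reactor-core 1 and reactor-core 3 cross → the island.
4. reactor-core 2 crosses ← the mainland.
5. engineer 1 and engineer 3 cross → the island.
6. engineer 3 and reactor-core 3 cross ← the mainland.
7. engineer 2 and engineer 3 cross → the island.
8. reactor-core 1 crosses ← the mainland.
9. reactor-core 2 and reactor-core 3 cross → the island.
10. engineer 1 crosses ← the mainland.
11. engineer 1 and reactor-core 1 cross → the island.

11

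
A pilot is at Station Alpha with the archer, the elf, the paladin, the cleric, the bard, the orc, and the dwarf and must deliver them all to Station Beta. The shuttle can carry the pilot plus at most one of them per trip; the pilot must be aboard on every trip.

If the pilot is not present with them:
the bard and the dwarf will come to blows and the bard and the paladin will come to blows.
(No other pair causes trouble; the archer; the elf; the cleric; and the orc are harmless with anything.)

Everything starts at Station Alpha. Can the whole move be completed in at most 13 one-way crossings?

No

Counting alone: the pilot can take at most 1 across per trip to Station Beta, so moving all 7 needs at least 7 loaded trips out, with a return between consecutive ones — at least 13 crossings.
The safety rule pushes this higher. Following every safe sequence of crossings, the most of the 7 that can be at Station Beta as the shuttle arrives there on crossing 13 is 6 — never all 7.
So the move cannot be finished within 13 crossings. (The shortest complete plan takes 15:)
1. Pilot goes to Station Beta with the bard.  [Station Alpha: the archer, the cleric, the dwarf, the elf, the orc, the paladin | Station Beta: the bard]
2. Pilot goes back to Station Alpha alone.  [Station Alpha: the archer, the cleric, the dwarf, the elf, the orc, the paladin | Station Beta: the bard]
3. Pilot goes to Station Beta with the archer.  [Station Alpha: the cleric, the dwarf, the elf, the orc, the paladin | Station Beta: the archer, the bard]
4. Pilot goes back to Station Alpha alone.  [Station Alpha: the cleric, the dwarf, the elf, the orc, the paladin | Station Beta: the archer, the bard]
5. Pilot goes to Station Beta with the elf.  [Station Alpha: the cleric, the dwarf, the orc, the paladin | Station Beta: the archer, the bard, the elf]
6. Pilot goes back to Station Alpha alone.  [Station Alpha: the cleric, the dwarf, the orc, the paladin | Station Beta: the archer, the bard, the elf]
7. Pilot goes to Station Beta with the paladin.  [Station Alpha: the cleric, the dwarf, the orc | Station Beta: the archer, the bard, the elf, the paladin]
8. Pilot goes back to Station Alpha with the bard.  [Station Alpha: the bard, the cleric, the dwarf, the orc | Station Beta: the archer, the elf, the paladin]
9. Pilot goes to Station Beta with the dwarf.  [Station Alpha: the bard, the cleric, the orc | Station Beta: the archer, the dwarf, the elf, the paladin]
10. Pilot goes back to Station Alpha alone.  [Station Alpha: the bard, the cleric, the orc | Station Beta: the archer, the dwarf, the elf, the paladin]
11. Pilot goes to Station Beta with the cleric.  [Station Alpha: the bard, the orc | Station Beta: the archer, the cleric, the dwarf, the elf, the paladin]
12. Pilot goes back to Station Alpha alone.  [Station Alpha: the bard, the orc | Station Beta: the archer, the cleric, the dwarf, the elf, the paladin]
13. Pilot goes to Station Beta with the orc.  [Station Alpha: the bard | Station Beta: the archer, the cleric, the dwarf, the elf, the orc, the paladin]
14. Pilot goes back to Station Alpha alone.  [Station Alpha: the bard | Station Beta: the archer, the cleric, the dwarf, the elf, the orc, the paladin]
15. Pilot goes to Station Beta with the bard.  [Station Alpha: — | Station Beta: the archer, the bard, the cleric, the dwarf, the elf, the orc, the paladin]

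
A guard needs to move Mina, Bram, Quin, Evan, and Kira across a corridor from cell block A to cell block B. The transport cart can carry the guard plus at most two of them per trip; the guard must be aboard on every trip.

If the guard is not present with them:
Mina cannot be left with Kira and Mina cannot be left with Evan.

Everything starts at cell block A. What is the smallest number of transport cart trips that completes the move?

5

Counting alone: the guard can take at most 2 across per trip to cell block B, so moving all 5 needs at least 3 loaded trips out, with a return between consecutive ones — at least 5 crossings.
The plan below uses exactly 5 crossings, so it is optimal:
1. Guard goes to cell block B with Mina.  [cell block A: Bram, Evan, Kira, Quin | cell block B: Mina]
2. Guard goes back to cell block A alone.  [cell block A: Bram, Evan, Kira, Quin | cell block B: Mina]
3. Guard goes to cell block B with Bram and Quin.  [cell block A: Evan, Kira | cell block B: Bram, Mina, Quin]
4. Guard goes back to cell block A alone.  [cell block A: Evan, Kira | cell block B: Bram, Mina, Quin]
5. Guard goes to cell block B with Evan and Kira.  [cell block A: — | cell block B: Bram, Evan, Kira, Mina, Quin]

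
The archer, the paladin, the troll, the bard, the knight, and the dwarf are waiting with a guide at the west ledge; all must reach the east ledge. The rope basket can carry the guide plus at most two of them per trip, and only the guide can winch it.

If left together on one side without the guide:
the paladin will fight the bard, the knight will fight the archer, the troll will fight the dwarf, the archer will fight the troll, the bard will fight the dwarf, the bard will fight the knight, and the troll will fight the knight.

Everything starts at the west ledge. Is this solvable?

No

Whatever the first load, the items left behind include a forbidden pair without the guide. No opening move is safe, so no plan exists.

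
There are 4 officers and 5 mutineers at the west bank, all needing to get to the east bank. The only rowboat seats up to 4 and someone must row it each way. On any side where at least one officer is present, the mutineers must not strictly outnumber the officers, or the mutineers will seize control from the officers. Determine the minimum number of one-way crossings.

impossible

The mutineers already outnumber the officers at the west bank before anyone moves, so the starting position itself is disallowed.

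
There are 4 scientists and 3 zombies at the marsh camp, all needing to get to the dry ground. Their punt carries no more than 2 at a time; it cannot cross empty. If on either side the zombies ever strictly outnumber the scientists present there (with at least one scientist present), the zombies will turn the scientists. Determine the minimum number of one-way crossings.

Counting alone: each trip to the dry ground takes at most 2 across and each return brings at least 1 back, so after t trips out (and t−1 returns) at most 2t − (t−1) of the 7 are across; that first reaches 7 at t = 6, so at least 11 crossings are needed.
The plan below uses exactly 11 crossings, so it is optimal:
1. 2 zombies → the dry ground.  (the marsh camp: 4S 1Z; the dry ground: 0S 2Z)
2. 1 zombie ← the marsh camp.  (the marsh camp: 4S 2Z; the dry ground: 0S 1Z)
3. 2 zombies → the dry ground.  (the marsh camp: 4S 0Z; the dry ground: 0S 3Z)
4. 1 zombie ← the marsh camp.  (the marsh camp: 4S 1Z; the dry ground: 0S 2Z)
5. 2 scientists → the dry ground.  (the marsh camp: 2S 1Z; the dry ground: 2S 2Z)
6. 1 zombie ← the marsh camp.  (the marsh camp: 2S 2Z; the dry ground: 2S 1Z)
7. 1 scientist and 1 zombie → the dry ground.  (the marsh camp: 1S 1Z; the dry ground: 3S 2Z)
8. 1 scientist ← the marsh camp.  (the marsh camp: 2S 1Z; the dry ground: 2S 2Z)
9. 1 scientist and 1 zombie → the dry ground.  (the marsh camp: 1S 0Z; the dry ground: 3S 3Z)
10. 1 zombie ← the marsh camp.  (the marsh camp: 1S 1Z; the dry ground: 3S 2Z)
11. 1 scientist and 1 zombie → the dry ground.  (the marsh camp: 0S 0Z; the dry ground: 4S 3Z)

11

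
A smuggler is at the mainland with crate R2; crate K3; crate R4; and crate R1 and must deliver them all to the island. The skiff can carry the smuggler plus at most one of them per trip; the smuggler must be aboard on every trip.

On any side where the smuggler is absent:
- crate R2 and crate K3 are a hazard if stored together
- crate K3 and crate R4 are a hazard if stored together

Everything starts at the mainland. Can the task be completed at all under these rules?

Yes

1. Smuggler goes to the island with crate K3.  [the mainland: crate R1, crate R2, crate R4 | the island: crate K3]
2. Smuggler goes back to the mainland alone.  [the mainland: crate R1, crate R2, crate R4 | the island: crate K3]
3. Smuggler goes to the island with crate R2.  [the mainland: crate R1, crate R4 | the island: crate K3, crate R2]
4. Smuggler goes back to the mainland with crate K3.  [the mainland: crate K3, crate R1, crate R4 | the island: crate R2]
5. Smuggler goes to the island with crate R4.  [the mainland: crate K3, crate R1 | the island: crate R2, crate R4]
6. Smuggler goes back to the mainland alone.  [the mainland: crate K3, crate R1 | the island: crate R2, crate R4]
7. Smuggler goes to the island with crate R1.  [the mainland: crate K3 | the island: crate R1, crate R2, crate R4]
8. Smuggler goes back to the mainland alone.  [the mainland: crate K3 | the island: crate R1, crate R2, crate R4]
9. Smuggler goes to the island with crate K3.  [the mainland: — | the island: crate K3, crate R1, crate R2, crate R4]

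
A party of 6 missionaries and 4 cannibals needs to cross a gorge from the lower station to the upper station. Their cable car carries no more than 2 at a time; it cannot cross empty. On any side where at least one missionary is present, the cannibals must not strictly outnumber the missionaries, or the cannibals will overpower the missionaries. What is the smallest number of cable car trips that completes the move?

Counting alone: each trip to the upper station takes at most 2 across and each return brings at least 1 back, so after t trips out (and t−1 returns) at most 2t − (t−1) of the 10 are across; that first reaches 10 at t = 9, so at least 17 crossings are needed.
The plan below uses exactly 17 crossings, so it is optimal:
1. 2 cannibals → the upper station.  (the lower station: 6M 2C; the upper station: 0M 2C)
2. 1 cannibal ← the lower station.  (the lower station: 6M 3C; the upper station: 0M 1C)
3. 2 cannibals → the upper station.  (the lower station: 6M 1C; the upper station: 0M 3C)
4. 1 cannibal ← the lower station.  (the lower station: 6M 2C; the upper station: 0M 2C)
5. 2 missionaries → the upper station.  (the lower station: 4M 2C; the upper station: 2M 2C)
6. 1 cannibal ← the lower station.  (the lower station: 4M 3C; the upper station: 2M 1C)
7. 1 missionary and 1 cannibal → the upper station.  (the lower station: 3M 2C; the upper station: 3M 2C)
8. 1 cannibal ← the lower station.  (the lower station: 3M 3C; the upper station: 3M 1C)
9. 2 cannibals → the upper station.  (the lower station: 3M 1C; the upper station: 3M 3C)
10. 1 cannibal ← the lower station.  (the lower station: 3M 2C; the upper station: 3M 2C)
11. 1 missionary and 1 cannibal → the upper station.  (the lower station: 2M 1C; the upper station: 4M 3C)
12. 1 cannibal ← the lower station.  (the lower station: 2M 2C; the upper station: 4M 2C)
13. 2 cannibals → the upper station.  (the lower station: 2M 0C; the upper station: 4M 4C)
14. 1 cannibal ← the lower station.  (the lower station: 2M 1C; the upper station: 4M 3C)
15. 1 missionary and 1 cannibal → the upper station.  (the lower station: 1M 0C; the upper station: 5M 4C)
16. 1 cannibal ← the lower station.  (the lower station: 1M 1C; the upper station: 5M 3C)
17. 1 missionary and 1 cannibal → the upper station.  (the lower station: 0M 0C; the upper station: 6M 4C)

17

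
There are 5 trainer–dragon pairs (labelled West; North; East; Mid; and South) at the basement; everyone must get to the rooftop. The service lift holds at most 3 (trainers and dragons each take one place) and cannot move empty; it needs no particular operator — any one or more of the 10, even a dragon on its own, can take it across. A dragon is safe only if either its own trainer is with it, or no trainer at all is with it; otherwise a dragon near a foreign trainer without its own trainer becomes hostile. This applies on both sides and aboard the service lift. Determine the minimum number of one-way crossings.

Counting alone: each trip to the rooftop takes at most 3 across and each return brings at least 1 back, so after t trips out (and t−1 returns) at most 3t − (t−1) of the 10 are across; that first reaches 10 at t = 5, so at least 9 crossings are needed.
The safety rule pushes this higher. Following every safe sequence of crossings, the most of the 10 that can be at the rooftop as the service lift arrives there on crossing 9 is 9 — never all 10.
So no plan with fewer than 11 crossings exists, and this one achieves 11:
1. dragon West and trainer West cross → the rooftop.
2. trainer West crosses ← the basement.
3. dragon East, dragon Mid, and dragon North cross → the rooftop.
4. dragon West crosses ← the basement.
5. trainer East, trainer Mid, and trainer North cross → the rooftop.
6. dragon North and trainer North cross ← the basement.
7. trainer North, trainer South, and trainer West cross → the rooftop.
8. dragon East crosses ← the basement.
9. dragon North and dragon West cross → the rooftop.
10. dragon West crosses ← the basement.
11. dragon East, dragon South, and dragon West cross → the rooftop.

11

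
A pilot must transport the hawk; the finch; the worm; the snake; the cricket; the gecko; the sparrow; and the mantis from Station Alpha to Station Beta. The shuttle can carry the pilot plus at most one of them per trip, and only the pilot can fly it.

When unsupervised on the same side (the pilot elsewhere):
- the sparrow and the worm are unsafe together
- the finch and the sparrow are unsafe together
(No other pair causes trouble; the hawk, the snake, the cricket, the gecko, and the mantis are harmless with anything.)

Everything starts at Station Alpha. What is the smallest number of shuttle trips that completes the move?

Counting alone: the pilot can take at most 1 across per trip to Station Beta, so moving all 8 needs at least 8 loaded trips out, with a return between consecutive ones — at least 15 crossings.
The safety rule pushes this higher. Following every safe sequence of crossings, the most of the 8 that can be at Station Beta as the shuttle arrives there on crossing 15 is 7 — never all 8.
So no plan with fewer than 17 crossings exists, and this one achieves 17:
1. Pilot goes to Station Beta with the sparrow.  [Station Alpha: the cricket, the finch, the gecko, the hawk, the mantis, the snake, the worm | Station Beta: the sparrow]
2. Pilot goes back to Station Alpha alone.  [Station Alpha: the cricket, the finch, the gecko, the hawk, the mantis, the snake, the worm | Station Beta: the sparrow]
3. Pilot goes to Station Beta with the hawk.  [Station Alpha: the cricket, the finch, the gecko, the mantis, the snake, the worm | Station Beta: the hawk, the sparrow]
4. Pilot goes back to Station Alpha alone.  [Station Alpha: the cricket, the finch, the gecko, the mantis, the snake, the worm | Station Beta: the hawk, the sparrow]
5. Pilot goes to Station Beta with the finch.  [Station Alpha: the cricket, the gecko, the mantis, the snake, the worm | Station Beta: the finch, the hawk, the sparrow]
6. Pilot goes back to Station Alpha with the sparrow.  [Station Alpha: the cricket, the gecko, the mantis, the snake, the sparrow, the worm | Station Beta: the finch, the hawk]
7. Pilot goes to Station Beta with the worm.  [Station Alpha: the cricket, the gecko, the mantis, the snake, the sparrow | Station Beta: the finch, the hawk, the worm]
8. Pilot goes back to Station Alpha alone.  [Station Alpha: the cricket, the gecko, the mantis, the snake, the sparrow | Station Beta: the finch, the hawk, the worm]
9. Pilot goes to Station Beta with the snake.  [Station Alpha: the cricket, the gecko, the mantis, the sparrow | Station Beta: the finch, the hawk, the snake, the worm]
10. Pilot goes back to Station Alpha alone.  [Station Alpha: the cricket, the gecko, the mantis, the sparrow | Station Beta: the finch, the hawk, the snake, the worm]
11. Pilot goes to Station Beta with the cricket.  [Station Alpha: the gecko, the mantis, the sparrow | Station Beta: the cricket, the finch, the hawk, the snake, the worm]
12. Pilot goes back to Station Alpha alone.  [Station Alpha: the gecko, the mantis, the sparrow | Station Beta: the cricket, the finch, the hawk, the snake, the worm]
13. Pilot goes to Station Beta with the gecko.  [Station Alpha: the mantis, the sparrow | Station Beta: the cricket, the finch, the gecko, the hawk, the snake, the worm]
14. Pilot goes back to Station Alpha alone.  [Station Alpha: the mantis, the sparrow | Station Beta: the cricket, the finch, the gecko, the hawk, the snake, the worm]
15. Pilot goes to Station Beta with the mantis.  [Station Alpha: the sparrow | Station Beta: the cricket, the finch, the gecko, the hawk, the mantis, the snake, the worm]
16. Pilot goes back to Station Alpha alone.  [Station Alpha: the sparrow | Station Beta: the cricket, the finch, the gecko, the hawk, the mantis, the snake, the worm]
17. Pilot goes to Station Beta with the sparrow.  [Station Alpha: — | Station Beta: the cricket, the finch, the gecko, the hawk, the mantis, the snake, the sparrow, the worm]

17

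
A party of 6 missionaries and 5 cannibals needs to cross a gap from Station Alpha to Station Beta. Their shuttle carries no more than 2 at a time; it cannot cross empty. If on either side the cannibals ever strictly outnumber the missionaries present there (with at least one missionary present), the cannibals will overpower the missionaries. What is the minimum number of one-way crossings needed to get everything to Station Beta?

19

Counting alone: each trip to Station Beta takes at most 2 across and each return brings at least 1 back, so after t trips out (and t−1 returns) at most 2t − (t−1) of the 11 are across; that first reaches 11 at t = 10, so at least 19 crossings are needed.
The plan below uses exactly 19 crossings, so it is optimal:
1. 2 cannibals → Station Beta.  (Station Alpha: 6M 3C; Station Beta: 0M 2C)
2. 1 cannibal ← Station Alpha.  (Station Alpha: 6M 4C; Station Beta: 0M 1C)
3. 2 cannibals → Station Beta.  (Station Alpha: 6M 2C; Station Beta: 0M 3C)
4. 1 cannibal ← Station Alpha.  (Station Alpha: 6M 3C; Station Beta: 0M 2C)
5. 2 missionaries → Station Beta.  (Station Alpha: 4M 3C; Station Beta: 2M 2C)
6. 1 cannibal ← Station Alpha.  (Station Alpha: 4M 4C; Station Beta: 2M 1C)
7. 1 missionary and 1 cannibal → Station Beta.  (Station Alpha: 3M 3C; Station Beta: 3M 2C)
8. 1 missionary ← Station Alpha.  (Station Alpha: 4M 3C; Station Beta: 2M 2C)
9. 1 missionary and 1 cannibal → Station Beta.  (Station Alpha: 3M 2C; Station Beta: 3M 3C)
10. 1 cannibal ← Station Alpha.  (Station Alpha: 3M 3C; Station Beta: 3M 2C)
11. 1 missionary and 1 cannibal → Station Beta.  (Station Alpha: 2M 2C; Station Beta: 4M 3C)
12. 1 missionary ← Station Alpha.  (Station Alpha: 3M 2C; Station Beta: 3M 3C)
13. 1 missionary and 1 cannibal → Station Beta.  (Station Alpha: 2M 1C; Station Beta: 4M 4C)
14. 1 cannibal ← Station Alpha.  (Station Alpha: 2M 2C; Station Beta: 4M 3C)
15. 1 missionary and 1 cannibal → Station Beta.  (Station Alpha: 1M 1C; Station Beta: 5M 4C)
16. 1 missionary ← Station Alpha.  (Station Alpha: 2M 1C; Station Beta: 4M 4C)
17. 1 missionary and 1 cannibal → Station Beta.  (Station Alpha: 1M 0C; Station Beta: 5M 5C)
18. 1 cannibal ← Station Alpha.  (Station Alpha: 1M 1C; Station Beta: 5M 4C)
19. 1 missionary and 1 cannibal → Station Beta.  (Station Alpha: 0M 0C; Station Beta: 6M 5C)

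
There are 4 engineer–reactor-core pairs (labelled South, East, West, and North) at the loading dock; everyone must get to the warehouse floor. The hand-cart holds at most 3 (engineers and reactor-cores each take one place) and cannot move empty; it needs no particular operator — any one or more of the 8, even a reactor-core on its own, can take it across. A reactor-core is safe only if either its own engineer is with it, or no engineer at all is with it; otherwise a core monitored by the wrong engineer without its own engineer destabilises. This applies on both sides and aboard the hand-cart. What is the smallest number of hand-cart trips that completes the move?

9

Counting alone: each trip to the warehouse floor takes at most 3 across and each return brings at least 1 back, so after t trips out (and t−1 returns) at most 3t − (t−1) of the 8 are across; that first reaches 8 at t = 4, so at least 7 crossings are needed.
The safety rule pushes this higher. Following every safe sequence of crossings, the most of the 8 that can be at the warehouse floor as the hand-cart arrives there on crossing 7 is 7 — never all 8.
So no plan with fewer than 9 crossings exists, and this one achieves 9:
1. engineer South and reactor-core South cross → the warehouse floor.
2. engineer South crosses ← the loading dock.
3. engineer East, engineer South, and reactor-core East cross → the warehouse floor.
4. engineer South and reactor-core South cross ← the loading dock.
5. engineer North, engineer South, and engineer West cross → the warehouse floor.
6. reactor-core East crosses ← the loading dock.
7. reactor-core East and reactor-core South cross → the warehouse floor.
8. reactor-core South crosses ← the loading dock.
9. reactor-core North, reactor-core South, and reactor-core West cross → the warehouse floor.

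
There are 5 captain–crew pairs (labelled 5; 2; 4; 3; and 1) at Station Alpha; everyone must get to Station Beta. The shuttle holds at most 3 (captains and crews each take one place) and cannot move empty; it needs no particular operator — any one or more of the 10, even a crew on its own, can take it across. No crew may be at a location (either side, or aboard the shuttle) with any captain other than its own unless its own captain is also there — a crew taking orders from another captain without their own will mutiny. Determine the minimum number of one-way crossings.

Counting alone: each trip to Station Beta takes at most 3 across and each return brings at least 1 back, so after t trips out (and t−1 returns) at most 3t − (t−1) of the 10 are across; that first reaches 10 at t = 5, so at least 9 crossings are needed.
The safety rule pushes this higher. Following every safe sequence of crossings, the most of the 10 that can be at Station Beta as the shuttle arrives there on crossing 9 is 9 — never all 10.
So no plan with fewer than 11 crossings exists, and this one achieves 11:
1. captain 5 and crew 5 cross → Station Beta.
2. captain 5 crosses ← Station Alpha.
3. crew 2, crew 3, and crew 4 cross → Station Beta.
4. crew 5 crosses ← Station Alpha.
5. captain 2, captain 3, and captain 4 cross → Station Beta.
6. captain 2 and crew 2 cross ← Station Alpha.
7. captain 1, captain 2, and captain 5 cross → Station Beta.
8. crew 4 crosses ← Station Alpha.
9. crew 2 and crew 5 cross → Station Beta.
10. crew 5 crosses ← Station Alpha.
11. crew 1, crew 4, and crew 5 cross → Station Beta.

11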